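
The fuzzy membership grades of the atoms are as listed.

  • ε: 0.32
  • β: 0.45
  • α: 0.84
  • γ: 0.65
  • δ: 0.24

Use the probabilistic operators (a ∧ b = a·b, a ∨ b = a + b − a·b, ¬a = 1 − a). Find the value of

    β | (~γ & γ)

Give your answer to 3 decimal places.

~γ = 1 − 0.6500 = 0.3500
~γ & γ = a·b on (0.3500, 0.6500) = 0.2275
β | (~γ & γ) = a + b − a·b on (0.4500, 0.2275) = 0.5751

0.575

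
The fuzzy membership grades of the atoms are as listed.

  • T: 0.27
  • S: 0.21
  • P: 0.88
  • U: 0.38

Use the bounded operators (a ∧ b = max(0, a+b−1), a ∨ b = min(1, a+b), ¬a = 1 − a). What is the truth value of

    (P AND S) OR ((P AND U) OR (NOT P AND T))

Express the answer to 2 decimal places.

P AND S = max(0, a+b−1) on (0.88, 0.21) = 0.09
P AND U = max(0, a+b−1) on (0.88, 0.38) = 0.26
NOT P = 1 − 0.88 = 0.12
NOT P AND T = max(0, a+b−1) on (0.12, 0.27) = 0.00
(P AND U) OR (NOT P AND T) = min(1, a+b) on (0.26, 0.00) = 0.26
(P AND S) OR ((P AND U) OR (NOT P AND T)) = min(1, a+b) on (0.09, 0.26) = 0.35

0.35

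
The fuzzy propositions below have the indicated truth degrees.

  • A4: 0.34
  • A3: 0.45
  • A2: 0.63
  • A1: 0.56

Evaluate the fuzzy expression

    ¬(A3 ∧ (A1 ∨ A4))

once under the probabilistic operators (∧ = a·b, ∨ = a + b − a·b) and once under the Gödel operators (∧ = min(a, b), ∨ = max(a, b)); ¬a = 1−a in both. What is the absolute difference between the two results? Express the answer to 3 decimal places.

Under probabilistic:
  A1 ∨ A4 = a + b − a·b on (0.5600, 0.3400) = 0.7096
  A3 ∧ (A1 ∨ A4) = a·b on (0.4500, 0.7096) = 0.3193
  ¬(A3 ∧ (A1 ∨ A4)) = 1 − 0.3193 = 0.6807
  → value = 0.6807
Under Gödel:
  A1 ∨ A4 = max(a, b) on (0.56, 0.34) = 0.56
  A3 ∧ (A1 ∨ A4) = min(a, b) on (0.45, 0.56) = 0.45
  ¬(A3 ∧ (A1 ∨ A4)) = 1 − 0.45 = 0.55
  → value = 0.5500
|0.6807 − 0.5500| = 0.131

0.131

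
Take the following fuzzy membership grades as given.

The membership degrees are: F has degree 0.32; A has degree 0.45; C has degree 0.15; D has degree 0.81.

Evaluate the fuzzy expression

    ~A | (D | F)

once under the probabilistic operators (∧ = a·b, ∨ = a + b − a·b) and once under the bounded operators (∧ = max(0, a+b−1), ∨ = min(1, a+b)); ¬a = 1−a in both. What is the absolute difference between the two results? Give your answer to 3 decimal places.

0.058

Under probabilistic:
  ~A = 1 − 0.4500 = 0.5500
  D | F = a + b − a·b on (0.8100, 0.3200) = 0.8708
  ~A | (D | F) = a + b − a·b on (0.5500, 0.8708) = 0.9419
  → value = 0.9419
Under bounded:
  ~A = 1 − 0.45 = 0.55
  D | F = min(1, a+b) on (0.81, 0.32) = 1.00
  ~A | (D | F) = min(1, a+b) on (0.55, 1.00) = 1.00
  → value = 1.0000
|0.9419 − 1.0000| = 0.058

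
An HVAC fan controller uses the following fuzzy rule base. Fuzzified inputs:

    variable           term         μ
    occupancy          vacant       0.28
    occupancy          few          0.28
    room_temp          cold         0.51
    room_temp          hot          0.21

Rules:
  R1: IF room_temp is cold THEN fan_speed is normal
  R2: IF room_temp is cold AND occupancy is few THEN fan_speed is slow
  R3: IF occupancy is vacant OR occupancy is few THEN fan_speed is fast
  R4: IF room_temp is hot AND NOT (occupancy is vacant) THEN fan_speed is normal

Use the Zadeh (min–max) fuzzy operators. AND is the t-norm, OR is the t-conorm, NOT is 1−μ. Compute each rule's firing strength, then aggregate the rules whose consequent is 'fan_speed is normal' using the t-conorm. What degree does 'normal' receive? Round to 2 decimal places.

R1: cold=0.51 → w = 0.51
R2: cold=0.51, few=0.28; AND[min(a, b)] → w = 0.28
R3: vacant=0.28, few=0.28; OR[max(a, b)] → w = 0.28
R4: hot=0.21, ¬vacant=1−0.28=0.72; AND[min(a, b)] → w = 0.21
Rules with consequent 'normal': {R1, R4} → strengths 0.51, 0.21
Aggregate via t-conorm [max(a, b)]: 0.51

0.51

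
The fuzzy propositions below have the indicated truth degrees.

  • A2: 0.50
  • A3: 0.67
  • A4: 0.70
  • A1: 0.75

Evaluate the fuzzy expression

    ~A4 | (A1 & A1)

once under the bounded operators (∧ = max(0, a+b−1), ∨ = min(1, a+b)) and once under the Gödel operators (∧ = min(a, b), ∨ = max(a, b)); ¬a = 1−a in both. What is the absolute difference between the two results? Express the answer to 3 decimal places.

0.050

Under bounded:
  ~A4 = 1 − 0.70 = 0.30
  A1 & A1 = max(0, a+b−1) on (0.75, 0.75) = 0.50
  ~A4 | (A1 & A1) = min(1, a+b) on (0.30, 0.50) = 0.80
  → value = 0.8000
Under Gödel:
  ~A4 = 1 − 0.70 = 0.30
  A1 & A1 = min(a, b) on (0.75, 0.75) = 0.75
  ~A4 | (A1 & A1) = max(a, b) on (0.30, 0.75) = 0.75
  → value = 0.7500
|0.8000 − 0.7500| = 0.050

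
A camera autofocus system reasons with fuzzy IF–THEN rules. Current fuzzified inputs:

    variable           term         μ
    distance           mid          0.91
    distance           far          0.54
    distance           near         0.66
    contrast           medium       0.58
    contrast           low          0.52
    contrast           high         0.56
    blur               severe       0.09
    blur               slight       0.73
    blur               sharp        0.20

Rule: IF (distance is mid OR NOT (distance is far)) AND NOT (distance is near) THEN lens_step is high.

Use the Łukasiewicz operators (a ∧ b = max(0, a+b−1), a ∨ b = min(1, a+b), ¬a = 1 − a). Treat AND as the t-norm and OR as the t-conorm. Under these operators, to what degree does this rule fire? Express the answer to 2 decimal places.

firing strength: (mid=0.91 OR ¬far=1−0.54=0.46) = 1.00; AND[max(0, a+b−1)] with ¬near=1−0.66=0.34 → w = 0.34

0.34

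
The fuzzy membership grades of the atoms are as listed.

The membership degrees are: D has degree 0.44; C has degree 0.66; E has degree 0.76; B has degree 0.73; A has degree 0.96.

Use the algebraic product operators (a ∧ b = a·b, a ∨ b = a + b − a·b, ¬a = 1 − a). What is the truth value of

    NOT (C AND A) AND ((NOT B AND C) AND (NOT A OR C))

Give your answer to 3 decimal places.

C AND A = a·b on (0.6600, 0.9600) = 0.6336
NOT (C AND A) = 1 − 0.6336 = 0.3664
NOT B = 1 − 0.7300 = 0.2700
NOT B AND C = a·b on (0.2700, 0.6600) = 0.1782
NOT A = 1 − 0.9600 = 0.0400
NOT A OR C = a + b − a·b on (0.0400, 0.6600) = 0.6736
(NOT B AND C) AND (NOT A OR C) = a·b on (0.1782, 0.6736) = 0.1200
NOT (C AND A) AND ((NOT B AND C) AND (NOT A OR C)) = a·b on (0.3664, 0.1200) = 0.0440

0.044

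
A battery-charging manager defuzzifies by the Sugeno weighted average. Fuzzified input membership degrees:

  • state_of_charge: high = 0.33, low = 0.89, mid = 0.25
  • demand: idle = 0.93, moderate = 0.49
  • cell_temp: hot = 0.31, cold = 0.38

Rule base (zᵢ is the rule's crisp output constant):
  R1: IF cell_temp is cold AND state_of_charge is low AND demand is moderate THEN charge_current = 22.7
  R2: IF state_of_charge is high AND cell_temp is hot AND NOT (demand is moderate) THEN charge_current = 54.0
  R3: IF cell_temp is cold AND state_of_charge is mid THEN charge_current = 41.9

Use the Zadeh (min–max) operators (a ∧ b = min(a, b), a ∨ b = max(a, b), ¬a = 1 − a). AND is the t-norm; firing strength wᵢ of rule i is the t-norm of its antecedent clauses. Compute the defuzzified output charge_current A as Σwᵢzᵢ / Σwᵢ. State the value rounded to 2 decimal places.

38.13

R1 (z=22.7): cold=0.38, low=0.89, moderate=0.49; AND[min(a, b)] → w = 0.38
R2 (z=54.0): high=0.33, hot=0.31, ¬moderate=1−0.49=0.51; AND[min(a, b)] → w = 0.31
R3 (z=41.9): cold=0.38, mid=0.25; AND[min(a, b)] → w = 0.25
Weighted average = (0.38·22.7 + 0.31·54.0 + 0.25·41.9) / (0.38 + 0.31 + 0.25)
  = 35.8410 / 0.9400 = 38.13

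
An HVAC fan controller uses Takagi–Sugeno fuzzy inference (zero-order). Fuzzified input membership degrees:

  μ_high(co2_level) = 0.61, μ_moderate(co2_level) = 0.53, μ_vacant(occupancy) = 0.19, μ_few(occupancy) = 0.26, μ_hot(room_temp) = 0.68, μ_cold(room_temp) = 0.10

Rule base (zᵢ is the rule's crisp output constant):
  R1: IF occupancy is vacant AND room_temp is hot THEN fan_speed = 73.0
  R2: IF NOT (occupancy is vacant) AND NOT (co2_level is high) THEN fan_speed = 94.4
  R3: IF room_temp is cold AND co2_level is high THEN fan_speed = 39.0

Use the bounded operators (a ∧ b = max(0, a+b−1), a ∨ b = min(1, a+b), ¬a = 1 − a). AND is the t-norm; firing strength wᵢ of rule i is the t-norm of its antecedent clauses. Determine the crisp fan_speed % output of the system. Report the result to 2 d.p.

R1 (z=73.0): vacant=0.19, hot=0.68; AND[max(0, a+b−1)] → w = 0.00
R2 (z=94.4): ¬vacant=1−0.19=0.81, ¬high=1−0.61=0.39; AND[max(0, a+b−1)] → w = 0.20
R3 (z=39.0): cold=0.10, high=0.61; AND[max(0, a+b−1)] → w = 0.00
Weighted average = (0.00·73.0 + 0.20·94.4 + 0.00·39.0) / (0.00 + 0.20 + 0.00)
  = 18.8800 / 0.2000 = 94.40

94.40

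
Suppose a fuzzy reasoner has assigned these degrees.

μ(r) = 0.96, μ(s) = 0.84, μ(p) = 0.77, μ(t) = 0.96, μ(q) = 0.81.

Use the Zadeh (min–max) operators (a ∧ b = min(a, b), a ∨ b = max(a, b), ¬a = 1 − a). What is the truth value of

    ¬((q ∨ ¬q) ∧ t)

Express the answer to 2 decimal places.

0.19

¬q = 1 − 0.81 = 0.19
q ∨ ¬q = max(a, b) on (0.81, 0.19) = 0.81
(q ∨ ¬q) ∧ t = min(a, b) on (0.81, 0.96) = 0.81
¬((q ∨ ¬q) ∧ t) = 1 − 0.81 = 0.19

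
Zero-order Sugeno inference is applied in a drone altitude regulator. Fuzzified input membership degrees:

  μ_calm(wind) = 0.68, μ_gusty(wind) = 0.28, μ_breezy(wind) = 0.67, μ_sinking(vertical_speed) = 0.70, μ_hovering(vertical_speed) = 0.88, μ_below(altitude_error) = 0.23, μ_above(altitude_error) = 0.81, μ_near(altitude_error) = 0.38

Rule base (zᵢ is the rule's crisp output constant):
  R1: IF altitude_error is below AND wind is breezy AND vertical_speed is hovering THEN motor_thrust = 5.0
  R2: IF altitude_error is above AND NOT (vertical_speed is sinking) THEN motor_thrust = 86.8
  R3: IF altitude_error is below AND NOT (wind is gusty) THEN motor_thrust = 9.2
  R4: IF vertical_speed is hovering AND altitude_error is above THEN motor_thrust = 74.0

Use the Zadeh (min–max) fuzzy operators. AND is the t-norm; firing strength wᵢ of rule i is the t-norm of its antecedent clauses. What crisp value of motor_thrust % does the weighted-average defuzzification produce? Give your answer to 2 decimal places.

R1 (z=5.0): below=0.23, breezy=0.67, hovering=0.88; AND[min(a, b)] → w = 0.23
R2 (z=86.8): above=0.81, ¬sinking=1−0.70=0.30; AND[min(a, b)] → w = 0.30
R3 (z=9.2): below=0.23, ¬gusty=1−0.28=0.72; AND[min(a, b)] → w = 0.23
R4 (z=74.0): hovering=0.88, above=0.81; AND[min(a, b)] → w = 0.81
Weighted average = (0.23·5.0 + 0.30·86.8 + 0.23·9.2 + 0.81·74.0) / (0.23 + 0.30 + 0.23 + 0.81)
  = 89.2460 / 1.5700 = 56.84

56.84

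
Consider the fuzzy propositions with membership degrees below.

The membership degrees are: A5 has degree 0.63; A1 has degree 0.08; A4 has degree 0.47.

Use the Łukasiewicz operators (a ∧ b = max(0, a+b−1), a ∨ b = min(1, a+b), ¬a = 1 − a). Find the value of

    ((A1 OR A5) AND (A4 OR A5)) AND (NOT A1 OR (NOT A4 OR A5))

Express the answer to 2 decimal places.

0.71

A1 OR A5 = min(1, a+b) on (0.08, 0.63) = 0.71
A4 OR A5 = min(1, a+b) on (0.47, 0.63) = 1.00
(A1 OR A5) AND (A4 OR A5) = max(0, a+b−1) on (0.71, 1.00) = 0.71
NOT A1 = 1 − 0.08 = 0.92
NOT A4 = 1 − 0.47 = 0.53
NOT A4 OR A5 = min(1, a+b) on (0.53, 0.63) = 1.00
NOT A1 OR (NOT A4 OR A5) = min(1, a+b) on (0.92, 1.00) = 1.00
((A1 OR A5) AND (A4 OR A5)) AND (NOT A1 OR (NOT A4 OR A5)) = max(0, a+b−1) on (0.71, 1.00) = 0.71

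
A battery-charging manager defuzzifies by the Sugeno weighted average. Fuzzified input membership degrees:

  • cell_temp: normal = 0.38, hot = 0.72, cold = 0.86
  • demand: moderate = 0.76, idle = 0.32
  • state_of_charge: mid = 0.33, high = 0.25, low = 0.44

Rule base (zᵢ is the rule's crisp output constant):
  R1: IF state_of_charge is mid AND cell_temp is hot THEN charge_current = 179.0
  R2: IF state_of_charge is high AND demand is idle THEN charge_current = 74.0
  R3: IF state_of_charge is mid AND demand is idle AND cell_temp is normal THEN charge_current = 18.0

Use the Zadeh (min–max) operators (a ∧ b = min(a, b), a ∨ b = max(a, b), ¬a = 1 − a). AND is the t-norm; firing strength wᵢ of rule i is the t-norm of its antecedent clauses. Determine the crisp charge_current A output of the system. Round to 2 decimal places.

92.59

R1 (z=179.0): mid=0.33, hot=0.72; AND[min(a, b)] → w = 0.33
R2 (z=74.0): high=0.25, idle=0.32; AND[min(a, b)] → w = 0.25
R3 (z=18.0): mid=0.33, idle=0.32, normal=0.38; AND[min(a, b)] → w = 0.32
Weighted average = (0.33·179.0 + 0.25·74.0 + 0.32·18.0) / (0.33 + 0.25 + 0.32)
  = 83.3300 / 0.9000 = 92.59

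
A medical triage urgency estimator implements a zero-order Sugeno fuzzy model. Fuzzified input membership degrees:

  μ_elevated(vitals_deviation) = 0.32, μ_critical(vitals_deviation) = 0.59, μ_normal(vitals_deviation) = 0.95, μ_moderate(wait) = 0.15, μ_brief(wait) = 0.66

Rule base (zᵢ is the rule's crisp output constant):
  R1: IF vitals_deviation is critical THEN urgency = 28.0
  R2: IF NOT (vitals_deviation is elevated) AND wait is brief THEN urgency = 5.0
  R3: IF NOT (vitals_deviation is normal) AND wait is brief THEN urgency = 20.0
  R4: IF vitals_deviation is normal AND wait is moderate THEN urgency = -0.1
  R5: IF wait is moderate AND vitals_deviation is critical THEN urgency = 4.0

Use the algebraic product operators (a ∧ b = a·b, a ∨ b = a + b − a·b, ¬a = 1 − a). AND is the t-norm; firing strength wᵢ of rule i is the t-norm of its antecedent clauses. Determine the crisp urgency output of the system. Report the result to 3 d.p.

R1 (z=28.0): critical=0.59 → w = 0.5900
R2 (z=5.0): ¬elevated=1−0.32=0.68, brief=0.66; AND[a·b] → w = 0.4488
R3 (z=20.0): ¬normal=1−0.95=0.05, brief=0.66; AND[a·b] → w = 0.0330
R4 (z=-0.1): normal=0.95, moderate=0.15; AND[a·b] → w = 0.1425
R5 (z=4.0): moderate=0.15, critical=0.59; AND[a·b] → w = 0.0885
Weighted average = (0.5900·28.0 + 0.4488·5.0 + 0.0330·20.0 + 0.1425·-0.1 + 0.0885·4.0) / (0.5900 + 0.4488 + 0.0330 + 0.1425 + 0.0885)
  = 19.7637 / 1.3028 = 15.170

15.170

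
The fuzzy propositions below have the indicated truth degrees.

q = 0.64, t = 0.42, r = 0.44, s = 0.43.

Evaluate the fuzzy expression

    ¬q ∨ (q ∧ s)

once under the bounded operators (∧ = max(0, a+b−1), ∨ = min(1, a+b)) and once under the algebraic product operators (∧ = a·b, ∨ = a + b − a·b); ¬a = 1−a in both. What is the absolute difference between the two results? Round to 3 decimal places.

Under bounded:
  ¬q = 1 − 0.64 = 0.36
  q ∧ s = max(0, a+b−1) on (0.64, 0.43) = 0.07
  ¬q ∨ (q ∧ s) = min(1, a+b) on (0.36, 0.07) = 0.43
  → value = 0.4300
Under algebraic product:
  ¬q = 1 − 0.6400 = 0.3600
  q ∧ s = a·b on (0.6400, 0.4300) = 0.2752
  ¬q ∨ (q ∧ s) = a + b − a·b on (0.3600, 0.2752) = 0.5361
  → value = 0.5361
|0.4300 − 0.5361| = 0.106

0.106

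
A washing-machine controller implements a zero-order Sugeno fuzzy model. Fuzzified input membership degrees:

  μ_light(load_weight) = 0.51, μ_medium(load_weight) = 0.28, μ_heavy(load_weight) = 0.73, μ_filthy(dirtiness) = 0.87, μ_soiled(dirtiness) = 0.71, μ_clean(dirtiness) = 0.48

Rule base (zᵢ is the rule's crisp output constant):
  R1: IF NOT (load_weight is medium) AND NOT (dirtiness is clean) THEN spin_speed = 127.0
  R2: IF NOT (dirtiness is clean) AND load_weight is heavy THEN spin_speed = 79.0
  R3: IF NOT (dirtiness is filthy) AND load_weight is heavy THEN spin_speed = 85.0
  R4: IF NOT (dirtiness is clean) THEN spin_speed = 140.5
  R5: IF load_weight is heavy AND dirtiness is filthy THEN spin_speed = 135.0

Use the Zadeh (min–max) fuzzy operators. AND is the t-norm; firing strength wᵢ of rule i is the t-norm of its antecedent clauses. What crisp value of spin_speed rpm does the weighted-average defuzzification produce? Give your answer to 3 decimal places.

R1 (z=127.0): ¬medium=1−0.28=0.72, ¬clean=1−0.48=0.52; AND[min(a, b)] → w = 0.52
R2 (z=79.0): ¬clean=1−0.48=0.52, heavy=0.73; AND[min(a, b)] → w = 0.52
R3 (z=85.0): ¬filthy=1−0.87=0.13, heavy=0.73; AND[min(a, b)] → w = 0.13
R4 (z=140.5): ¬clean=1−0.48=0.52 → w = 0.52
R5 (z=135.0): heavy=0.73, filthy=0.87; AND[min(a, b)] → w = 0.73
Weighted average = (0.52·127.0 + 0.52·79.0 + 0.13·85.0 + 0.52·140.5 + 0.73·135.0) / (0.52 + 0.52 + 0.13 + 0.52 + 0.73)
  = 289.7800 / 2.4200 = 119.744

119.744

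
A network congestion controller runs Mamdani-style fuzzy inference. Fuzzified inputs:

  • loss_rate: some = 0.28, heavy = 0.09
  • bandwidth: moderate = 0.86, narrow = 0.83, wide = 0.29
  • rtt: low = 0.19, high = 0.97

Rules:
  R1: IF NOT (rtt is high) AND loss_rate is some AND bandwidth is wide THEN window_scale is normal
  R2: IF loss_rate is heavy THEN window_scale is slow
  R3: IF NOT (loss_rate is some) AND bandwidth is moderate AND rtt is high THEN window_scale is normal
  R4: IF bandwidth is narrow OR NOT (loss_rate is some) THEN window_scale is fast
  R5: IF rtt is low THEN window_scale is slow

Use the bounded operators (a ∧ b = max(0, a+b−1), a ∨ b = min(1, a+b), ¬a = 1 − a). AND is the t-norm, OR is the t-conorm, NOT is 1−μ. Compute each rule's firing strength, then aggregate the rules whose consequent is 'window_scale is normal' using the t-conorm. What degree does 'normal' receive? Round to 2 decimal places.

R1: ¬high=1−0.97=0.03, some=0.28, wide=0.29; AND[max(0, a+b−1)] → w = 0.00
R2: heavy=0.09 → w = 0.09
R3: ¬some=1−0.28=0.72, moderate=0.86, high=0.97; AND[max(0, a+b−1)] → w = 0.55
R4: narrow=0.83, ¬some=1−0.28=0.72; OR[min(1, a+b)] → w = 1.00
R5: low=0.19 → w = 0.19
Rules with consequent 'normal': {R1, R3} → strengths 0.00, 0.55
Aggregate via t-conorm [min(1, a+b)]: 0.55

0.55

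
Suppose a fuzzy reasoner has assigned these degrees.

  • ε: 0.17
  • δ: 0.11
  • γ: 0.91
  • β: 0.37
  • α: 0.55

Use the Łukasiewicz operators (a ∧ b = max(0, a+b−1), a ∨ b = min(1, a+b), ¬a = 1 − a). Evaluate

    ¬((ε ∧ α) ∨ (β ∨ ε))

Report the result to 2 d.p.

ε ∧ α = max(0, a+b−1) on (0.17, 0.55) = 0.00
β ∨ ε = min(1, a+b) on (0.37, 0.17) = 0.54
(ε ∧ α) ∨ (β ∨ ε) = min(1, a+b) on (0.00, 0.54) = 0.54
¬((ε ∧ α) ∨ (β ∨ ε)) = 1 − 0.54 = 0.46

0.46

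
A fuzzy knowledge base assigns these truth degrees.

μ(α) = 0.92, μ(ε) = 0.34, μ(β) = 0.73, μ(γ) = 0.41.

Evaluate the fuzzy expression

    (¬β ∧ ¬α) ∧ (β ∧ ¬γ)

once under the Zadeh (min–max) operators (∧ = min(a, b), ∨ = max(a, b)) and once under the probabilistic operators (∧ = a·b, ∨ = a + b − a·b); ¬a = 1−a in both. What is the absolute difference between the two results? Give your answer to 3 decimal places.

Under Zadeh (min–max):
  ¬β = 1 − 0.73 = 0.27
  ¬α = 1 − 0.92 = 0.08
  ¬β ∧ ¬α = min(a, b) on (0.27, 0.08) = 0.08
  ¬γ = 1 − 0.41 = 0.59
  β ∧ ¬γ = min(a, b) on (0.73, 0.59) = 0.59
  (¬β ∧ ¬α) ∧ (β ∧ ¬γ) = min(a, b) on (0.08, 0.59) = 0.08
  → value = 0.0800
Under probabilistic:
  ¬β = 1 − 0.7300 = 0.2700
  ¬α = 1 − 0.9200 = 0.0800
  ¬β ∧ ¬α = a·b on (0.2700, 0.0800) = 0.0216
  ¬γ = 1 − 0.4100 = 0.5900
  β ∧ ¬γ = a·b on (0.7300, 0.5900) = 0.4307
  (¬β ∧ ¬α) ∧ (β ∧ ¬γ) = a·b on (0.0216, 0.4307) = 0.0093
  → value = 0.0093
|0.0800 − 0.0093| = 0.071

0.071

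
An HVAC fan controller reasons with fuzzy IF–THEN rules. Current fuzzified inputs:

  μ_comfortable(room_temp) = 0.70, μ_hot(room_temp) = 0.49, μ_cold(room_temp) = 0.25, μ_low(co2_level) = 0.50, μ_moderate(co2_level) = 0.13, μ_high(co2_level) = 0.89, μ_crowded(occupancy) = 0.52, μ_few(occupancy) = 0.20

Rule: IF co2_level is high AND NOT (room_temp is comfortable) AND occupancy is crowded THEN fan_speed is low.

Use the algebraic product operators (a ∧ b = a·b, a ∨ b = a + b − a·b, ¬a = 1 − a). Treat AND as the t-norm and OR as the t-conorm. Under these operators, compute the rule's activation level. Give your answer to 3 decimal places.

firing strength: high=0.89, ¬comfortable=1−0.70=0.30, crowded=0.52; AND[a·b] → w = 0.1388

0.139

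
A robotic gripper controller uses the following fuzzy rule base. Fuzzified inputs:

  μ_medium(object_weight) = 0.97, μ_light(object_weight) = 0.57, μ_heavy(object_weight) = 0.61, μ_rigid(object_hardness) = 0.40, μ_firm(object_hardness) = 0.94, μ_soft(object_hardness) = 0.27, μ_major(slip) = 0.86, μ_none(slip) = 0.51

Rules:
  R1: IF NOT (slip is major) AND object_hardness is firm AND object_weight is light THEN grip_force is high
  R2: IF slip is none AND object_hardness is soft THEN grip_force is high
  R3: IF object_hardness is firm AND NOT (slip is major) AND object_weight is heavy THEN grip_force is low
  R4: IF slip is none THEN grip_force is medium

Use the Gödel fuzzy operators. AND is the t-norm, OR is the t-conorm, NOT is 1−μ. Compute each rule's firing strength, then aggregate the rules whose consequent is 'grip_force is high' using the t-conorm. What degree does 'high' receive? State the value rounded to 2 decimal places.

0.27

R1: ¬major=1−0.86=0.14, firm=0.94, light=0.57; AND[min(a, b)] → w = 0.14
R2: none=0.51, soft=0.27; AND[min(a, b)] → w = 0.27
R3: firm=0.94, ¬major=1−0.86=0.14, heavy=0.61; AND[min(a, b)] → w = 0.14
R4: none=0.51 → w = 0.51
Rules with consequent 'high': {R1, R2} → strengths 0.14, 0.27
Aggregate via t-conorm [max(a, b)]: 0.27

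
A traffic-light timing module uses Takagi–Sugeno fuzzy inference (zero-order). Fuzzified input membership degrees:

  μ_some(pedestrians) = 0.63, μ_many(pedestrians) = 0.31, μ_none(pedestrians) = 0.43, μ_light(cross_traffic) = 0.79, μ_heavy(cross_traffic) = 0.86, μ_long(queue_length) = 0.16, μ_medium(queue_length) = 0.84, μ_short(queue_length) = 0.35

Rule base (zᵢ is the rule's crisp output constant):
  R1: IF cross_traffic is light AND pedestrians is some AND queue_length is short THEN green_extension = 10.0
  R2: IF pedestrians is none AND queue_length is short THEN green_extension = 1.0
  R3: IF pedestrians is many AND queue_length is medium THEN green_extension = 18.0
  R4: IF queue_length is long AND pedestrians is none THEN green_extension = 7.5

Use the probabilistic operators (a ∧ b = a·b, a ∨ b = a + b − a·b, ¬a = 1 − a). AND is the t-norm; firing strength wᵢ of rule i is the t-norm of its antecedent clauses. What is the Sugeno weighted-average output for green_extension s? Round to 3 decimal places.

10.851

R1 (z=10.0): light=0.79, some=0.63, short=0.35; AND[a·b] → w = 0.1742
R2 (z=1.0): none=0.43, short=0.35; AND[a·b] → w = 0.1505
R3 (z=18.0): many=0.31, medium=0.84; AND[a·b] → w = 0.2604
R4 (z=7.5): long=0.16, none=0.43; AND[a·b] → w = 0.0688
Weighted average = (0.1742·10.0 + 0.1505·1.0 + 0.2604·18.0 + 0.0688·7.5) / (0.1742 + 0.1505 + 0.2604 + 0.0688)
  = 7.0956 / 0.6539 = 10.851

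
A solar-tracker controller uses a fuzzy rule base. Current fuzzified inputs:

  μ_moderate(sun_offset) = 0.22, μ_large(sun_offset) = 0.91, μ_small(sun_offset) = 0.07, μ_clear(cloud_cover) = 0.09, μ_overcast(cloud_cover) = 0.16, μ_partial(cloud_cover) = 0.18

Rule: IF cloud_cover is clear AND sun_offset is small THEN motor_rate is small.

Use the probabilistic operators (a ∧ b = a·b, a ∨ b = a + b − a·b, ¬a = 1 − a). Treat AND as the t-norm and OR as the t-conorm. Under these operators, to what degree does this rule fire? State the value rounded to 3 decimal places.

firing strength: clear=0.09, small=0.07; AND[a·b] → w = 0.0063

0.006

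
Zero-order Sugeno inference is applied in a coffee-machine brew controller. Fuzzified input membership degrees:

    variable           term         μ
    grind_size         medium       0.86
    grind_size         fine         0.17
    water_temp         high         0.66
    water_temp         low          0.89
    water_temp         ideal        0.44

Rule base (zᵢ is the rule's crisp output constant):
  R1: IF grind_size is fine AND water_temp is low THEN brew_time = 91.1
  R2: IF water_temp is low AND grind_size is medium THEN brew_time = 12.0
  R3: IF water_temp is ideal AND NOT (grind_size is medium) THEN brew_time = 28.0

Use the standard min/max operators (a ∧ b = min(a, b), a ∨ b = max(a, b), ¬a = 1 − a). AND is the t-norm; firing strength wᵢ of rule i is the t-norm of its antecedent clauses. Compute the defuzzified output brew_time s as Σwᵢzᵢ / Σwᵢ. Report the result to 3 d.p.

R1 (z=91.1): fine=0.17, low=0.89; AND[min(a, b)] → w = 0.17
R2 (z=12.0): low=0.89, medium=0.86; AND[min(a, b)] → w = 0.86
R3 (z=28.0): ideal=0.44, ¬medium=1−0.86=0.14; AND[min(a, b)] → w = 0.14
Weighted average = (0.17·91.1 + 0.86·12.0 + 0.14·28.0) / (0.17 + 0.86 + 0.14)
  = 29.7270 / 1.1700 = 25.408

25.408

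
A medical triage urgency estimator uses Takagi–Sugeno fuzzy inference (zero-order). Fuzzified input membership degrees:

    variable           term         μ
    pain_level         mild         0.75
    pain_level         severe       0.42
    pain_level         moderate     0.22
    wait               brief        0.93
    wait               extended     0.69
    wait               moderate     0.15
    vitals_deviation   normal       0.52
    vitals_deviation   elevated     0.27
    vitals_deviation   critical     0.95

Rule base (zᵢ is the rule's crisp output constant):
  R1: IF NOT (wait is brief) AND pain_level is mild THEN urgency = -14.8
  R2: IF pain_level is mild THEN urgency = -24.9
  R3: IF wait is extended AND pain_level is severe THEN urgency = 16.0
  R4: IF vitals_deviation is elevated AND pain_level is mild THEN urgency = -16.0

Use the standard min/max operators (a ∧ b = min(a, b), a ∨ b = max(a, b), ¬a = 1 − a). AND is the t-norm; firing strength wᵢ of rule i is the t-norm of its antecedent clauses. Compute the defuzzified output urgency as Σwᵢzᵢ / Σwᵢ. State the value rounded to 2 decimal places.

R1 (z=-14.8): ¬brief=1−0.93=0.07, mild=0.75; AND[min(a, b)] → w = 0.07
R2 (z=-24.9): mild=0.75 → w = 0.75
R3 (z=16.0): extended=0.69, severe=0.42; AND[min(a, b)] → w = 0.42
R4 (z=-16.0): elevated=0.27, mild=0.75; AND[min(a, b)] → w = 0.27
Weighted average = (0.07·-14.8 + 0.75·-24.9 + 0.42·16.0 + 0.27·-16.0) / (0.07 + 0.75 + 0.42 + 0.27)
  = -17.3110 / 1.5100 = -11.46

-11.46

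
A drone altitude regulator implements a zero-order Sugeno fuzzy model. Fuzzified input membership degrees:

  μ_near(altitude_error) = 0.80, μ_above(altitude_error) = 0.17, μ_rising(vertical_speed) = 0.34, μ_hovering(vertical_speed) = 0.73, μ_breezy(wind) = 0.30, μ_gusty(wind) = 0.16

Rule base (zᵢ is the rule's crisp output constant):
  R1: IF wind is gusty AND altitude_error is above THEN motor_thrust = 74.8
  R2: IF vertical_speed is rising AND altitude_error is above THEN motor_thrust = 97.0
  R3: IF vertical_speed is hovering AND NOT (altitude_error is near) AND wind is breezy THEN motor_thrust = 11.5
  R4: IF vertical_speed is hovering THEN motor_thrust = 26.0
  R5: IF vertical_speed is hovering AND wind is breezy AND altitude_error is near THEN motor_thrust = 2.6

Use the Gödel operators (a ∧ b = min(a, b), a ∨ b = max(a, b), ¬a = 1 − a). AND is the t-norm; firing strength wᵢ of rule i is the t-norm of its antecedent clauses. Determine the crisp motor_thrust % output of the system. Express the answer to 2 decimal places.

32.38

R1 (z=74.8): gusty=0.16, above=0.17; AND[min(a, b)] → w = 0.16
R2 (z=97.0): rising=0.34, above=0.17; AND[min(a, b)] → w = 0.17
R3 (z=11.5): hovering=0.73, ¬near=1−0.80=0.20, breezy=0.30; AND[min(a, b)] → w = 0.20
R4 (z=26.0): hovering=0.73 → w = 0.73
R5 (z=2.6): hovering=0.73, breezy=0.30, near=0.80; AND[min(a, b)] → w = 0.30
Weighted average = (0.16·74.8 + 0.17·97.0 + 0.20·11.5 + 0.73·26.0 + 0.30·2.6) / (0.16 + 0.17 + 0.20 + 0.73 + 0.30)
  = 50.5180 / 1.5600 = 32.38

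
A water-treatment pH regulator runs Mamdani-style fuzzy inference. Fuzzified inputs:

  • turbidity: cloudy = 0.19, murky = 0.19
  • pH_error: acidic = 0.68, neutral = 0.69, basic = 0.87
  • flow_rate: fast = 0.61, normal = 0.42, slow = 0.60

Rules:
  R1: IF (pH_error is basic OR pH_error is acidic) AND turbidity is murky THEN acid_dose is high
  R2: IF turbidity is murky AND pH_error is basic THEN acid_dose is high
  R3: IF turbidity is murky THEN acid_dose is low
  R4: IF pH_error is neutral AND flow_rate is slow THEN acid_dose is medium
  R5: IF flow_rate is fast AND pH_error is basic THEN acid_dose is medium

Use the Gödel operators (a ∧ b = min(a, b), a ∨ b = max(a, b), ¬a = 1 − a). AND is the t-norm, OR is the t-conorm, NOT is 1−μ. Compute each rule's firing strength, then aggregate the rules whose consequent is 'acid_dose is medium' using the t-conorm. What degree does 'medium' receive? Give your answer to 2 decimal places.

0.61

R1: (basic=0.87 OR acidic=0.68) = 0.87; AND[min(a, b)] with murky=0.19 → w = 0.19
R2: murky=0.19, basic=0.87; AND[min(a, b)] → w = 0.19
R3: murky=0.19 → w = 0.19
R4: neutral=0.69, slow=0.60; AND[min(a, b)] → w = 0.60
R5: fast=0.61, basic=0.87; AND[min(a, b)] → w = 0.61
Rules with consequent 'medium': {R4, R5} → strengths 0.60, 0.61
Aggregate via t-conorm [max(a, b)]: 0.61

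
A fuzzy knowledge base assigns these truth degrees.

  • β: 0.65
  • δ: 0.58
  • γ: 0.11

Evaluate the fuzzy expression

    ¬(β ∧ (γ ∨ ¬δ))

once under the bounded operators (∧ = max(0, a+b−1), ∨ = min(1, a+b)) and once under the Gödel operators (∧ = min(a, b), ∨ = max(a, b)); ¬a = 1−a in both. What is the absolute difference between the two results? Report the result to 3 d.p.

Under bounded:
  ¬δ = 1 − 0.58 = 0.42
  γ ∨ ¬δ = min(1, a+b) on (0.11, 0.42) = 0.53
  β ∧ (γ ∨ ¬δ) = max(0, a+b−1) on (0.65, 0.53) = 0.18
  ¬(β ∧ (γ ∨ ¬δ)) = 1 − 0.18 = 0.82
  → value = 0.8200
Under Gödel:
  ¬δ = 1 − 0.58 = 0.42
  γ ∨ ¬δ = max(a, b) on (0.11, 0.42) = 0.42
  β ∧ (γ ∨ ¬δ) = min(a, b) on (0.65, 0.42) = 0.42
  ¬(β ∧ (γ ∨ ¬δ)) = 1 − 0.42 = 0.58
  → value = 0.5800
|0.8200 − 0.5800| = 0.240

0.240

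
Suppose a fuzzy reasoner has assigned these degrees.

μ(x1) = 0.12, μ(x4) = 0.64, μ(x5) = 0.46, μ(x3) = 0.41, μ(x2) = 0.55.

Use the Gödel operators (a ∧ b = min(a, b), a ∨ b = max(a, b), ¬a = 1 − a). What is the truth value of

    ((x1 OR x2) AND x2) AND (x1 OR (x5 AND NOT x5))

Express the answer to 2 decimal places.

x1 OR x2 = max(a, b) on (0.12, 0.55) = 0.55
(x1 OR x2) AND x2 = min(a, b) on (0.55, 0.55) = 0.55
NOT x5 = 1 − 0.46 = 0.54
x5 AND NOT x5 = min(a, b) on (0.46, 0.54) = 0.46
x1 OR (x5 AND NOT x5) = max(a, b) on (0.12, 0.46) = 0.46
((x1 OR x2) AND x2) AND (x1 OR (x5 AND NOT x5)) = min(a, b) on (0.55, 0.46) = 0.46

0.46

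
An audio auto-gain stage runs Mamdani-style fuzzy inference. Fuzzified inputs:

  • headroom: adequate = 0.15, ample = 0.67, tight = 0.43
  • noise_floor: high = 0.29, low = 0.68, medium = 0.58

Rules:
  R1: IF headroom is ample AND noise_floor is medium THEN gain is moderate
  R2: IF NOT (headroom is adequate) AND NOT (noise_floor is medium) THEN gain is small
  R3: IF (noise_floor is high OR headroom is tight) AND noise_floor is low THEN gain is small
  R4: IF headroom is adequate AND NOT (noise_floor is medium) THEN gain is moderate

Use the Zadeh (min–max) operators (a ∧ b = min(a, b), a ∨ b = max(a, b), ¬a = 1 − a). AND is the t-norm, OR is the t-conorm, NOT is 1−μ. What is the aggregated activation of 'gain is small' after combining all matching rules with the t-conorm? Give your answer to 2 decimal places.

0.43

R1: ample=0.67, medium=0.58; AND[min(a, b)] → w = 0.58
R2: ¬adequate=1−0.15=0.85, ¬medium=1−0.58=0.42; AND[min(a, b)] → w = 0.42
R3: (high=0.29 OR tight=0.43) = 0.43; AND[min(a, b)] with low=0.68 → w = 0.43
R4: adequate=0.15, ¬medium=1−0.58=0.42; AND[min(a, b)] → w = 0.15
Rules with consequent 'small': {R2, R3} → strengths 0.42, 0.43
Aggregate via t-conorm [max(a, b)]: 0.43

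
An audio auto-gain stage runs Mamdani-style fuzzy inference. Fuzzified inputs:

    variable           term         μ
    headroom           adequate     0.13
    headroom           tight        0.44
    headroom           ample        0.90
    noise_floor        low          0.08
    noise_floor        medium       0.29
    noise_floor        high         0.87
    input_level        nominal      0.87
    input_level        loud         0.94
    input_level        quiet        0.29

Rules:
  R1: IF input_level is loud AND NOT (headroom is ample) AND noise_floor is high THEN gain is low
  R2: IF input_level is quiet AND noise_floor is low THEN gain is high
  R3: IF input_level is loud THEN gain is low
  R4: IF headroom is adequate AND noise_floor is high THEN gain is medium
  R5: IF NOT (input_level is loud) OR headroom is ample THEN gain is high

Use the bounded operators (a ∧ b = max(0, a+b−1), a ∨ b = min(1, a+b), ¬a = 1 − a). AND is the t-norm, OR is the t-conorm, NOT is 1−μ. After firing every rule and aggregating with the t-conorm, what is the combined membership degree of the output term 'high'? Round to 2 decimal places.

R1: loud=0.94, ¬ample=1−0.90=0.10, high=0.87; AND[max(0, a+b−1)] → w = 0.00
R2: quiet=0.29, low=0.08; AND[max(0, a+b−1)] → w = 0.00
R3: loud=0.94 → w = 0.94
R4: adequate=0.13, high=0.87; AND[max(0, a+b−1)] → w = 0.00
R5: ¬loud=1−0.94=0.06, ample=0.90; OR[min(1, a+b)] → w = 0.96
Rules with consequent 'high': {R2, R5} → strengths 0.00, 0.96
Aggregate via t-conorm [min(1, a+b)]: 0.96

0.96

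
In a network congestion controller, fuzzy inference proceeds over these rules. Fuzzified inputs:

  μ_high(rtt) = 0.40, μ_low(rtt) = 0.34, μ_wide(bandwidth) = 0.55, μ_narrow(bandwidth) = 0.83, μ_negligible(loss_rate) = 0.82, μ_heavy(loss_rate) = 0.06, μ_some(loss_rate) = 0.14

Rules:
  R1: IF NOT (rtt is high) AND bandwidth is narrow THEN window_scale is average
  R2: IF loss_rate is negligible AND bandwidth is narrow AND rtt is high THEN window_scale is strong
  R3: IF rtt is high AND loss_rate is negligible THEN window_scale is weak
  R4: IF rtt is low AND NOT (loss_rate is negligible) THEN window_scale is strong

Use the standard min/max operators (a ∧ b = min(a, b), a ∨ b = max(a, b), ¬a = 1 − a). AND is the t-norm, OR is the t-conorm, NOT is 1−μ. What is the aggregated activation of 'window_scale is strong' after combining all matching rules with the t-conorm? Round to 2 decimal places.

R1: ¬high=1−0.40=0.60, narrow=0.83; AND[min(a, b)] → w = 0.60
R2: negligible=0.82, narrow=0.83, high=0.40; AND[min(a, b)] → w = 0.40
R3: high=0.40, negligible=0.82; AND[min(a, b)] → w = 0.40
R4: low=0.34, ¬negligible=1−0.82=0.18; AND[min(a, b)] → w = 0.18
Rules with consequent 'strong': {R2, R4} → strengths 0.40, 0.18
Aggregate via t-conorm [max(a, b)]: 0.40

0.40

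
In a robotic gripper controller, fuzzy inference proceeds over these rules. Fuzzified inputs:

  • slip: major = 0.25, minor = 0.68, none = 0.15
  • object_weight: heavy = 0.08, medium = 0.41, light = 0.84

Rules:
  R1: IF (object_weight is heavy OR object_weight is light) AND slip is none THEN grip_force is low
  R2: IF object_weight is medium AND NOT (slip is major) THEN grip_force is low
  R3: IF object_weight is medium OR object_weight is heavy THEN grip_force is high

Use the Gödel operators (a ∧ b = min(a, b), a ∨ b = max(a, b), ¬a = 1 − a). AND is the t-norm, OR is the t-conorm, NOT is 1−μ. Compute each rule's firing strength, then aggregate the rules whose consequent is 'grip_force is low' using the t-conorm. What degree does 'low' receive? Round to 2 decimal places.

R1: (heavy=0.08 OR light=0.84) = 0.84; AND[min(a, b)] with none=0.15 → w = 0.15
R2: medium=0.41, ¬major=1−0.25=0.75; AND[min(a, b)] → w = 0.41
R3: medium=0.41, heavy=0.08; OR[max(a, b)] → w = 0.41
Rules with consequent 'low': {R1, R2} → strengths 0.15, 0.41
Aggregate via t-conorm [max(a, b)]: 0.41

0.41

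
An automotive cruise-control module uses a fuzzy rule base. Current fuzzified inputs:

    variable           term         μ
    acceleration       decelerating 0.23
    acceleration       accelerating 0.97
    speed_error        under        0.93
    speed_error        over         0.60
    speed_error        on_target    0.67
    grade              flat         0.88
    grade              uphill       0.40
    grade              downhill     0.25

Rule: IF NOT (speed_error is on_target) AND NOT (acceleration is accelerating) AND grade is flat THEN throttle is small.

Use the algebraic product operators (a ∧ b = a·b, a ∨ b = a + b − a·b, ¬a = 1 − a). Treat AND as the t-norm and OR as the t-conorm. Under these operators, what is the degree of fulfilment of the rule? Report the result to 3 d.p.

0.009

firing strength: ¬on_target=1−0.67=0.33, ¬accelerating=1−0.97=0.03, flat=0.88; AND[a·b] → w = 0.0087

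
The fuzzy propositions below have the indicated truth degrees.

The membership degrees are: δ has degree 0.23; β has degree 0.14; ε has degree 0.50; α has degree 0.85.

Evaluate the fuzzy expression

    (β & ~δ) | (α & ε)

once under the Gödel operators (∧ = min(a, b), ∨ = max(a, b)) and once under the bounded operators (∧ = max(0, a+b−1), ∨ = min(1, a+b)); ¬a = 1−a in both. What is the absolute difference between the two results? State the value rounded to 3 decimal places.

Under Gödel:
  ~δ = 1 − 0.23 = 0.77
  β & ~δ = min(a, b) on (0.14, 0.77) = 0.14
  α & ε = min(a, b) on (0.85, 0.50) = 0.50
  (β & ~δ) | (α & ε) = max(a, b) on (0.14, 0.50) = 0.50
  → value = 0.5000
Under bounded:
  ~δ = 1 − 0.23 = 0.77
  β & ~δ = max(0, a+b−1) on (0.14, 0.77) = 0.00
  α & ε = max(0, a+b−1) on (0.85, 0.50) = 0.35
  (β & ~δ) | (α & ε) = min(1, a+b) on (0.00, 0.35) = 0.35
  → value = 0.3500
|0.5000 − 0.3500| = 0.150

0.150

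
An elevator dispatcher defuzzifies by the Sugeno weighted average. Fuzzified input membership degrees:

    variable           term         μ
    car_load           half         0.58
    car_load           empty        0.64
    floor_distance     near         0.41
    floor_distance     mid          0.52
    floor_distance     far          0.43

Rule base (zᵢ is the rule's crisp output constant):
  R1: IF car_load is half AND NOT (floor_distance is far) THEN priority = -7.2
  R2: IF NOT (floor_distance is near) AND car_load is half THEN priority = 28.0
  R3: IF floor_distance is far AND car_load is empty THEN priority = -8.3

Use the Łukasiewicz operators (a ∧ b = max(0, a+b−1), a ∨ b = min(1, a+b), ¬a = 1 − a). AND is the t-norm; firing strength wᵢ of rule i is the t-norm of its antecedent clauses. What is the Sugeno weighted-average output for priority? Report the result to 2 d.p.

R1 (z=-7.2): half=0.58, ¬far=1−0.43=0.57; AND[max(0, a+b−1)] → w = 0.15
R2 (z=28.0): ¬near=1−0.41=0.59, half=0.58; AND[max(0, a+b−1)] → w = 0.17
R3 (z=-8.3): far=0.43, empty=0.64; AND[max(0, a+b−1)] → w = 0.07
Weighted average = (0.15·-7.2 + 0.17·28.0 + 0.07·-8.3) / (0.15 + 0.17 + 0.07)
  = 3.0990 / 0.3900 = 7.95

7.95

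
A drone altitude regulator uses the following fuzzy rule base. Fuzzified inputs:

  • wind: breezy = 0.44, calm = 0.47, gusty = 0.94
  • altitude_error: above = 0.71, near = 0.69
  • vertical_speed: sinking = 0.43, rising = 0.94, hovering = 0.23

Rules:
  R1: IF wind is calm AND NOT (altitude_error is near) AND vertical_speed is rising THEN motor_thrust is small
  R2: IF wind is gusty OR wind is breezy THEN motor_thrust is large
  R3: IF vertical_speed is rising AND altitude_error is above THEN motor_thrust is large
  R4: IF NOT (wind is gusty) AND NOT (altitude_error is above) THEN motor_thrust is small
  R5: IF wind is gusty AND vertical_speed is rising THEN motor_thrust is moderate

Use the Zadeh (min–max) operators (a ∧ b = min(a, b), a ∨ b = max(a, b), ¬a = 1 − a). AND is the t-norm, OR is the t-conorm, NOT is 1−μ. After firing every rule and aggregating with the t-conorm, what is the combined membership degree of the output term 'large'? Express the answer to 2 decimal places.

0.94

R1: calm=0.47, ¬near=1−0.69=0.31, rising=0.94; AND[min(a, b)] → w = 0.31
R2: gusty=0.94, breezy=0.44; OR[max(a, b)] → w = 0.94
R3: rising=0.94, above=0.71; AND[min(a, b)] → w = 0.71
R4: ¬gusty=1−0.94=0.06, ¬above=1−0.71=0.29; AND[min(a, b)] → w = 0.06
R5: gusty=0.94, rising=0.94; AND[min(a, b)] → w = 0.94
Rules with consequent 'large': {R2, R3} → strengths 0.94, 0.71
Aggregate via t-conorm [max(a, b)]: 0.94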